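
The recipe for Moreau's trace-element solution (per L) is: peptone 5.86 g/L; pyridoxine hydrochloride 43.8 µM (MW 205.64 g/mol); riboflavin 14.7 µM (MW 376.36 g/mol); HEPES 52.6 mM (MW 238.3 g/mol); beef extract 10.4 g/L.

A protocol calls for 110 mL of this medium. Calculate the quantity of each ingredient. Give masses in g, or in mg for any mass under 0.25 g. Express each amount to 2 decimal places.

peptone 0.64 g; pyridoxine hydrochloride 0.99 mg; riboflavin 0.61 mg; HEPES 1.38 g; beef extract 1.14 g

Working volume: 110 mL = 0.11 L.
peptone: 5.86 g/L × 0.11 L = 0.64 g
pyridoxine hydrochloride: 43.8 µmol/L × 205.64 g/mol × 0.11 L ÷ 1000 = 0.99 mg
riboflavin: 14.7 µmol/L × 376.36 g/mol × 0.11 L ÷ 1000 = 0.61 mg
HEPES: 52.6 mmol/L × 238.3 g/mol × 0.11 L ÷ 1000 = 1.38 g
beef extract: 10.4 g/L × 0.11 L = 1.14 g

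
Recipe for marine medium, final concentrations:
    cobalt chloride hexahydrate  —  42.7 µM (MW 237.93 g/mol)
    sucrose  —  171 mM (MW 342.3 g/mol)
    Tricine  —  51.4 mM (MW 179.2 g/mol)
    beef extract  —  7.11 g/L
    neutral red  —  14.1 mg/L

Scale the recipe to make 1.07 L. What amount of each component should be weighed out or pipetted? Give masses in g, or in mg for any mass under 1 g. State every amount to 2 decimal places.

cobalt chloride hexahydrate 10.87 mg; sucrose 62.63 g; Tricine 9.86 g; beef extract 7.61 g; neutral red 15.09 mg

Scale factor relative to 1 L: 1.07.
cobalt chloride hexahydrate: 42.7 µmol/L × 237.93 g/mol × 1.07 L ÷ 1000 = 10.87 mg
sucrose: 171 mmol/L × 342.3 g/mol × 1.07 L ÷ 1000 = 62.63 g
Tricine: 51.4 mmol/L × 179.2 g/mol × 1.07 L ÷ 1000 = 9.86 g
beef extract: 7.11 g/L × 1.07 L = 7.61 g
neutral red: 14.1 mg/L × 1.07 L = 15.09 mg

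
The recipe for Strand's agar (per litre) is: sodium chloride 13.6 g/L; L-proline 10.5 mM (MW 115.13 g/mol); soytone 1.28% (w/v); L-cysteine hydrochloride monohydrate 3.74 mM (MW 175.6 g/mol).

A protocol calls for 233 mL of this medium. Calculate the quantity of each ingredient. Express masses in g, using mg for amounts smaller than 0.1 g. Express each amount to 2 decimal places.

sodium chloride 3.17 g; L-proline 0.28 g; soytone 2.98 g; L-cysteine hydrochloride monohydrate 0.15 g

Target volume = 233 mL = 0.233 L.
sodium chloride: 13.6 g/L × 0.233 L = 3.17 g
L-proline: 10.5 mmol/L × 115.13 g/mol × 0.233 L ÷ 1000 = 0.28 g
soytone: 1.28% w/v = 12.8 g/L → 12.8 × 0.233 L = 2.98 g
L-cysteine hydrochloride monohydrate: 3.74 mmol/L × 175.6 g/mol × 0.233 L ÷ 1000 = 0.15 g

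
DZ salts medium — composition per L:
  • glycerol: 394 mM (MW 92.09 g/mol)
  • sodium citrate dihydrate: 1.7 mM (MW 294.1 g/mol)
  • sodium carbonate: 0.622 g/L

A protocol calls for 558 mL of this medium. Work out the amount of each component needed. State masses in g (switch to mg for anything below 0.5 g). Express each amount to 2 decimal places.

Working volume: 558 mL = 0.558 L.
glycerol: 394 mmol/L × 92.09 g/mol × 0.558 L ÷ 1000 = 20.25 g
sodium citrate dihydrate: 1.7 mmol/L × 294.1 mg/mmol × 0.558 L = 278.98 mg
sodium carbonate: 0.622 g/L × 0.558 L = 0.347076 g = 347.08 mg

glycerol 20.25 g; sodium citrate dihydrate 278.98 mg; sodium carbonate 347.08 mg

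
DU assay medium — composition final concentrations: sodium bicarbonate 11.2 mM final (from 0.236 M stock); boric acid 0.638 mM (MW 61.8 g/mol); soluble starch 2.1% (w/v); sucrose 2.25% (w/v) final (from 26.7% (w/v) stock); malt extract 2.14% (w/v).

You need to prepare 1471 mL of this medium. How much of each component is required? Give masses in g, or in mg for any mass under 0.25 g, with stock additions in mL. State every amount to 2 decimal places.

sodium bicarbonate 69.81 mL; boric acid 58.00 mg; soluble starch 30.89 g; sucrose 123.96 mL; malt extract 31.48 g

Scale factor relative to 1 L: 1.471.
sodium bicarbonate: C1V1 = C2V2 → 11.2 mM × 1471 mL ÷ 236 mM = 69.81 mL
boric acid: 0.638 mmol/L × 61.8 mg/mmol × 1.471 L = 58.00 mg
soluble starch: 2.1% w/v = 21 g/L → 21 × 1.471 L = 30.89 g
sucrose: dilute stock: 2.25% ÷ 26.7% × 1471 mL = 123.96 mL
malt extract: 2.14 g per 100 mL × 1471 mL ÷ 100 = 31.48 g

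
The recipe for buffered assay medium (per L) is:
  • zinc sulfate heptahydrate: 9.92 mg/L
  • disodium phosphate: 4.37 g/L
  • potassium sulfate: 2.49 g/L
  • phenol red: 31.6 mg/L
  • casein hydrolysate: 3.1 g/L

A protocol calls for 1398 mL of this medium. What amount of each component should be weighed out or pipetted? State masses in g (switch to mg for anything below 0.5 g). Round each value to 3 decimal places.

zinc sulfate heptahydrate 13.868 mg; disodium phosphate 6.109 g; potassium sulfate 3.481 g; phenol red 44.177 mg; casein hydrolysate 4.334 g

Working volume: 1398 mL = 1.398 L.
zinc sulfate heptahydrate: 9.92 mg/L × 1.398 L = 13.868 mg
disodium phosphate: 4.37 g/L × 1.398 L = 6.109 g
potassium sulfate: 2.49 g/L × 1.398 L = 3.481 g
phenol red: 31.6 mg/L × 1.398 L = 44.177 mg
casein hydrolysate: 3.1 g/L × 1.398 L = 4.334 g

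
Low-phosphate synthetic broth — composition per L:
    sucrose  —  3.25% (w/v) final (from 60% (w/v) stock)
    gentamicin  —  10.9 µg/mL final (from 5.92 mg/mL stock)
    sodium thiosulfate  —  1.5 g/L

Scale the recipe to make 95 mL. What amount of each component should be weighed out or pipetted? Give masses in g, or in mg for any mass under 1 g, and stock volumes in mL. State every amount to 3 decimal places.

sucrose 5.146 mL; gentamicin 0.175 mL; sodium thiosulfate 142.500 mg

Working volume: 95 mL = 0.095 L.
sucrose: C1V1 = C2V2 → 3.25% ÷ 60% × 95 mL = 5.146 mL
gentamicin: V = C2·V2/C1 = 10.9 µg/mL × 95 mL ÷ 5920 µg/mL = 0.175 mL
sodium thiosulfate: 1.5 g/L × 0.095 L = 0.1425 g = 142.500 mg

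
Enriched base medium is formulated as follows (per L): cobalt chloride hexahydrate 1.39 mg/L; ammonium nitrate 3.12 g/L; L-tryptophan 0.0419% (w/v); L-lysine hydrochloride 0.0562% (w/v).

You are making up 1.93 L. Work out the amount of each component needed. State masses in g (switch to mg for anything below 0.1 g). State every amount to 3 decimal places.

Working volume: 1.93 L.
cobalt chloride hexahydrate: 1.39 mg/L × 1.93 L = 2.683 mg
ammonium nitrate: 3.12 g/L × 1.93 L = 6.022 g
L-tryptophan: 0.0419% w/v = 0.419 g/L → 0.419 × 1.93 L = 0.809 g
L-lysine hydrochloride: 0.0562% w/v = 0.562 g/L → 0.562 × 1.93 L = 1.085 g

cobalt chloride hexahydrate 2.683 mg; ammonium nitrate 6.022 g; L-tryptophan 0.809 g; L-lysine hydrochloride 1.085 g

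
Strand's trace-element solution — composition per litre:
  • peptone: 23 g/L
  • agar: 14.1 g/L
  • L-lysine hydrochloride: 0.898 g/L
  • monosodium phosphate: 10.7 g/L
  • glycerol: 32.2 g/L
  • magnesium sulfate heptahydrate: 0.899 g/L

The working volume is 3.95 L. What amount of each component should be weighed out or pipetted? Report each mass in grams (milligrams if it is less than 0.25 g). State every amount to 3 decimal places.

Scale factor relative to 1 L: 3.95.
peptone: 23 g/L × 3.95 L = 90.850 g
agar: 14.1 g/L × 3.95 L = 55.695 g
L-lysine hydrochloride: 0.898 g/L × 3.95 L = 3.547 g
monosodium phosphate: 10.7 g/L × 3.95 L = 42.265 g
glycerol: 32.2 g/L × 3.95 L = 127.190 g
magnesium sulfate heptahydrate: 0.899 g/L × 3.95 L = 3.551 g

peptone 90.850 g; agar 55.695 g; L-lysine hydrochloride 3.547 g; monosodium phosphate 42.265 g; glycerol 127.190 g; magnesium sulfate heptahydrate 3.551 g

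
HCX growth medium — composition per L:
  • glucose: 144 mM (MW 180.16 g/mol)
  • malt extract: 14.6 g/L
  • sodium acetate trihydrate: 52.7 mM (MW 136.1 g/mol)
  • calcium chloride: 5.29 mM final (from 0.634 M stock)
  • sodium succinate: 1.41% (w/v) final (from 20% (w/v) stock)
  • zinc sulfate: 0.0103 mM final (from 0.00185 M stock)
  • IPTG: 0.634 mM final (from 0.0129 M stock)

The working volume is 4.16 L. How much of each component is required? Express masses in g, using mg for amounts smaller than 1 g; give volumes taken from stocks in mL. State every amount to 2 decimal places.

glucose 107.92 g; malt extract 60.74 g; sodium acetate trihydrate 29.84 g; calcium chloride 34.71 mL; sodium succinate 293.28 mL; zinc sulfate 23.16 mL; IPTG 204.45 mL

Working volume: 4.16 L.
glucose: 144 mmol/L × 180.16 g/mol × 4.16 L ÷ 1000 = 107.92 g
malt extract: 14.6 g/L × 4.16 L = 60.74 g
sodium acetate trihydrate: 52.7 mmol/L × 136.1 g/mol × 4.16 L ÷ 1000 = 29.84 g
calcium chloride: C1V1 = C2V2 → 5.29 mM × 4160 mL ÷ 634 mM = 34.71 mL
sodium succinate: dilute stock: 1.41% ÷ 20% × 4160 mL = 293.28 mL
zinc sulfate: V = C2·V2/C1 = 0.0103 mM × 4160 mL ÷ 1.85 mM = 23.16 mL
IPTG: V = C2·V2/C1 = 0.634 mM × 4160 mL ÷ 12.9 mM = 204.45 mL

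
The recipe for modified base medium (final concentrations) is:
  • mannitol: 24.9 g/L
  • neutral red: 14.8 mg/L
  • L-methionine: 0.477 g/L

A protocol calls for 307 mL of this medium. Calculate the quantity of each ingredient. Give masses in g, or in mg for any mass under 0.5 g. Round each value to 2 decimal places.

Target volume = 307 mL = 0.307 L.
mannitol: 24.9 g/L × 0.307 L = 7.64 g
neutral red: 14.8 mg/L × 0.307 L = 4.54 mg
L-methionine: 0.477 g/L × 0.307 L = 0.146439 g = 146.44 mg

mannitol 7.64 g; neutral red 4.54 mg; L-methionine 146.44 mg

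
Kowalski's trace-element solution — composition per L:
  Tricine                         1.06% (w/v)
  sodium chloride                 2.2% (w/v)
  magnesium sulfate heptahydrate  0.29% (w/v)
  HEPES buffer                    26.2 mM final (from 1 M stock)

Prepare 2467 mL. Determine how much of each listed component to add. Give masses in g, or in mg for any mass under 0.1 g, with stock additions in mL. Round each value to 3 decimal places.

Tricine 26.150 g; sodium chloride 54.274 g; magnesium sulfate heptahydrate 7.154 g; HEPES buffer 64.635 mL

Scale factor relative to 1 L: 2.467.
Tricine: 1.06 g per 100 mL × 2467 mL ÷ 100 = 26.150 g
sodium chloride: 2.2% w/v = 22 g/L → 22 × 2.467 L = 54.274 g
magnesium sulfate heptahydrate: 0.29 g per 100 mL × 2467 mL ÷ 100 = 7.154 g
HEPES buffer: V = C2·V2/C1 = 26.2 mM × 2467 mL ÷ 1000 mM = 64.635 mL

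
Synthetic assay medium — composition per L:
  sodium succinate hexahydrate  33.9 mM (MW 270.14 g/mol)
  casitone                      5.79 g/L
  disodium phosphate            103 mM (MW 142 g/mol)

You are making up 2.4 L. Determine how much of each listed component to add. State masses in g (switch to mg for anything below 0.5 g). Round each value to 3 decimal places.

sodium succinate hexahydrate 21.979 g; casitone 13.896 g; disodium phosphate 35.102 g

Scale factor relative to 1 L: 2.4.
sodium succinate hexahydrate: 33.9 mmol/L × 270.14 g/mol × 2.4 L ÷ 1000 = 21.979 g
casitone: 5.79 g/L × 2.4 L = 13.896 g
disodium phosphate: 103 mmol/L × 142 g/mol × 2.4 L ÷ 1000 = 35.102 g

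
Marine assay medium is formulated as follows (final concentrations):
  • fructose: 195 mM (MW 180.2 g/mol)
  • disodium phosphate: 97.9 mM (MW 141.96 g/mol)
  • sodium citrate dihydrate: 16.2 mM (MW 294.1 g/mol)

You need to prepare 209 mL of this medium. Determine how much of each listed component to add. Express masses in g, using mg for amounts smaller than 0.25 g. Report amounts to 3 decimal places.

Target volume = 209 mL = 0.209 L.
fructose: 195 mmol/L × 180.2 g/mol × 0.209 L ÷ 1000 = 7.344 g
disodium phosphate: 97.9 mmol/L × 141.96 g/mol × 0.209 L ÷ 1000 = 2.905 g
sodium citrate dihydrate: 16.2 mmol/L × 294.1 g/mol × 0.209 L ÷ 1000 = 0.996 g

fructose 7.344 g; disodium phosphate 2.905 g; sodium citrate dihydrate 0.996 g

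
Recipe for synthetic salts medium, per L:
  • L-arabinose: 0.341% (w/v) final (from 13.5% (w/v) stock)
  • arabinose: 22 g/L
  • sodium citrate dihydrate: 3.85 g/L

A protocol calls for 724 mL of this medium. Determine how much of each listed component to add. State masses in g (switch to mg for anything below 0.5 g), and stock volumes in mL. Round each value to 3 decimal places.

Scale factor relative to 1 L: 0.724.
L-arabinose: C1V1 = C2V2 → 0.341% ÷ 13.5% × 724 mL = 18.288 mL
arabinose: 22 g/L × 0.724 L = 15.928 g
sodium citrate dihydrate: 3.85 g/L × 0.724 L = 2.787 g

L-arabinose 18.288 mL; arabinose 15.928 g; sodium citrate dihydrate 2.787 g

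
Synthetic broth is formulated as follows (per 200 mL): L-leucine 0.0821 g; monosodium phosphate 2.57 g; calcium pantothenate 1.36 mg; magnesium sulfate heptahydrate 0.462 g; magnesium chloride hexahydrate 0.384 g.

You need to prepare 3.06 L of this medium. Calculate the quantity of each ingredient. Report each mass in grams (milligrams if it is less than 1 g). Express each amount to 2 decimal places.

Ratio of target to recipe volume: 3060 / 200 = 15.3.
L-leucine: 0.0821 g × (3060 mL / 200 mL) = 1.26 g
monosodium phosphate: 2.57 g × (3060 mL / 200 mL) = 39.32 g
calcium pantothenate: 1.36 mg × (3060 mL / 200 mL) = 20.81 mg
magnesium sulfate heptahydrate: 0.462 g × (3060 mL / 200 mL) = 7.07 g
magnesium chloride hexahydrate: 0.384 g × (3060 mL / 200 mL) = 5.88 g

L-leucine 1.26 g; monosodium phosphate 39.32 g; calcium pantothenate 20.81 mg; magnesium sulfate heptahydrate 7.07 g; magnesium chloride hexahydrate 5.88 g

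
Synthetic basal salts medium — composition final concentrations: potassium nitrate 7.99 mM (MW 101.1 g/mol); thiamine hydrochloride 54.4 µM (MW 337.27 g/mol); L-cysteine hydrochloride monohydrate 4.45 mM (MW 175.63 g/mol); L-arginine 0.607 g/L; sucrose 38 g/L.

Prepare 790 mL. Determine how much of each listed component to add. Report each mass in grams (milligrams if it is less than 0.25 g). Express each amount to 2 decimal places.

Scale factor relative to 1 L: 0.79.
potassium nitrate: 7.99 mmol/L × 101.1 g/mol × 0.79 L ÷ 1000 = 0.64 g
thiamine hydrochloride: 54.4 µmol/L × 337.27 g/mol × 0.79 L ÷ 1000 = 14.49 mg
L-cysteine hydrochloride monohydrate: 4.45 mmol/L × 175.63 g/mol × 0.79 L ÷ 1000 = 0.62 g
L-arginine: 0.607 g/L × 0.79 L = 0.48 g
sucrose: 38 g/L × 0.79 L = 30.02 g

potassium nitrate 0.64 g; thiamine hydrochloride 14.49 mg; L-cysteine hydrochloride monohydrate 0.62 g; L-arginine 0.48 g; sucrose 30.02 g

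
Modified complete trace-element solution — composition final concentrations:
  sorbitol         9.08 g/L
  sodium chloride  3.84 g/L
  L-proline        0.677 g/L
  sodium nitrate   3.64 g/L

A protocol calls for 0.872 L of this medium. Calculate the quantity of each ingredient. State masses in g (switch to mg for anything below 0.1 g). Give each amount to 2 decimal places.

Working volume: 0.872 L.
sorbitol: 9.08 g/L × 0.872 L = 7.92 g
sodium chloride: 3.84 g/L × 0.872 L = 3.35 g
L-proline: 0.677 g/L × 0.872 L = 0.59 g
sodium nitrate: 3.64 g/L × 0.872 L = 3.17 g

sorbitol 7.92 g; sodium chloride 3.35 g; L-proline 0.59 g; sodium nitrate 3.17 g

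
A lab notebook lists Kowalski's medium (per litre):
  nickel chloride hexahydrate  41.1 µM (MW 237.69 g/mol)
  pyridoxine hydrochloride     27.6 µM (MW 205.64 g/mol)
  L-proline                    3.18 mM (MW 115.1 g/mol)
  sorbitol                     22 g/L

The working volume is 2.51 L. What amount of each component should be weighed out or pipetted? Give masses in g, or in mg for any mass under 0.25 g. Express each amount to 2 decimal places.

nickel chloride hexahydrate 24.52 mg; pyridoxine hydrochloride 14.25 mg; L-proline 0.92 g; sorbitol 55.22 g

Working volume: 2.51 L.
nickel chloride hexahydrate: 41.1 µmol/L × 237.69 g/mol × 2.51 L ÷ 1000 = 24.52 mg
pyridoxine hydrochloride: 27.6 µmol/L × 205.64 g/mol × 2.51 L ÷ 1000 = 14.25 mg
L-proline: 3.18 mmol/L × 115.1 g/mol × 2.51 L ÷ 1000 = 0.92 g
sorbitol: 22 g/L × 2.51 L = 55.22 g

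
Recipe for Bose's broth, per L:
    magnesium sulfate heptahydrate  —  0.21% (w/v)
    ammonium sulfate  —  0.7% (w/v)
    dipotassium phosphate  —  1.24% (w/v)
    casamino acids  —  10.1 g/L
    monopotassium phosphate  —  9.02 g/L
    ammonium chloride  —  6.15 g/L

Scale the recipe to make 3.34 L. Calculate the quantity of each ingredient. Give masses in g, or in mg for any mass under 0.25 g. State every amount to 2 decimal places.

Working volume: 3.34 L.
magnesium sulfate heptahydrate: 0.21 g per 100 mL × 3340 mL ÷ 100 = 7.01 g
ammonium sulfate: 0.7 g per 100 mL × 3340 mL ÷ 100 = 23.38 g
dipotassium phosphate: 1.24% w/v = 12.4 g/L → 12.4 × 3.34 L = 41.42 g
casamino acids: 10.1 g/L × 3.34 L = 33.73 g
monopotassium phosphate: 9.02 g/L × 3.34 L = 30.13 g
ammonium chloride: 6.15 g/L × 3.34 L = 20.54 g

magnesium sulfate heptahydrate 7.01 g; ammonium sulfate 23.38 g; dipotassium phosphate 41.42 g; casamino acids 33.73 g; monopotassium phosphate 30.13 g; ammonium chloride 20.54 g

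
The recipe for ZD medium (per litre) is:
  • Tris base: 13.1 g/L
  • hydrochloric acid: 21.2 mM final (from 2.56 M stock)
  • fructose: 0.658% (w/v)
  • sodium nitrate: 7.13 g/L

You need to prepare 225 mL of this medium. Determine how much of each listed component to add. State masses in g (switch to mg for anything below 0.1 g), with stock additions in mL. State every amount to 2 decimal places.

Working volume: 225 mL = 0.225 L.
Tris base: 13.1 g/L × 0.225 L = 2.95 g
hydrochloric acid: V = C2·V2/C1 = 21.2 mM × 225 mL ÷ 2560 mM = 1.86 mL
fructose: 0.658% w/v = 6.58 g/L → 6.58 × 0.225 L = 1.48 g
sodium nitrate: 7.13 g/L × 0.225 L = 1.60 g

Tris base 2.95 g; hydrochloric acid 1.86 mL; fructose 1.48 g; sodium nitrate 1.60 g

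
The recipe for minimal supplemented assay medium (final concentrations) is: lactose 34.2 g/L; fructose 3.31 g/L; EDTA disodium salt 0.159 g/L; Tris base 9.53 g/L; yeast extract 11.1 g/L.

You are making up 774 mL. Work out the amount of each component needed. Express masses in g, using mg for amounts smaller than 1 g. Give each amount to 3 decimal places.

Target volume = 774 mL = 0.774 L.
lactose: 34.2 g/L × 0.774 L = 26.471 g
fructose: 3.31 g/L × 0.774 L = 2.562 g
EDTA disodium salt: 0.159 g/L × 0.774 L = 0.123066 g = 123.066 mg
Tris base: 9.53 g/L × 0.774 L = 7.376 g
yeast extract: 11.1 g/L × 0.774 L = 8.591 g

lactose 26.471 g; fructose 2.562 g; EDTA disodium salt 123.066 mg; Tris base 7.376 g; yeast extract 8.591 g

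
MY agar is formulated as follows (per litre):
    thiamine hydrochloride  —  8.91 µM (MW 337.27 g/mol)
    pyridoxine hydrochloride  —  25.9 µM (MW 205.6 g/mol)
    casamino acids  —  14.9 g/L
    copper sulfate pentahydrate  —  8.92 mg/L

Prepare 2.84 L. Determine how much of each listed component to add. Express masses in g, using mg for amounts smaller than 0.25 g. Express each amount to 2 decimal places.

Working volume: 2.84 L.
thiamine hydrochloride: 8.91 µmol/L × 337.27 g/mol × 2.84 L ÷ 1000 = 8.53 mg
pyridoxine hydrochloride: 25.9 µmol/L × 205.6 g/mol × 2.84 L ÷ 1000 = 15.12 mg
casamino acids: 14.9 g/L × 2.84 L = 42.32 g
copper sulfate pentahydrate: 8.92 mg/L × 2.84 L = 25.33 mg

thiamine hydrochloride 8.53 mg; pyridoxine hydrochloride 15.12 mg; casamino acids 42.32 g; copper sulfate pentahydrate 25.33 mg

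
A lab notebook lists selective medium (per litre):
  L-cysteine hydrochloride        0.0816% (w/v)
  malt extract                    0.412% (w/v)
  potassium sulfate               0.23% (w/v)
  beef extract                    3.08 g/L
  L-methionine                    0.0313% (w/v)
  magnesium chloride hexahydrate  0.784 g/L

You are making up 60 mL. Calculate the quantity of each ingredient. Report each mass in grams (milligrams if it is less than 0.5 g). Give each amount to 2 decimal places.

Working volume: 60 mL = 0.06 L.
L-cysteine hydrochloride: 0.0816% w/v = 0.816 g/L → 0.816 × 0.06 L = 0.04896 g = 48.96 mg
malt extract: 0.412 g per 100 mL × 60 mL ÷ 100 = 0.2472 g = 247.20 mg
potassium sulfate: 0.23 g per 100 mL × 60 mL ÷ 100 = 0.138 g = 138.00 mg
beef extract: 3.08 g/L × 0.06 L = 0.1848 g = 184.80 mg
L-methionine: 0.0313 g per 100 mL × 60 mL ÷ 100 = 0.01878 g = 18.78 mg
magnesium chloride hexahydrate: 0.784 g/L × 0.06 L = 0.04704 g = 47.04 mg

L-cysteine hydrochloride 48.96 mg; malt extract 247.20 mg; potassium sulfate 138.00 mg; beef extract 184.80 mg; L-methionine 18.78 mg; magnesium chloride hexahydrate 47.04 mg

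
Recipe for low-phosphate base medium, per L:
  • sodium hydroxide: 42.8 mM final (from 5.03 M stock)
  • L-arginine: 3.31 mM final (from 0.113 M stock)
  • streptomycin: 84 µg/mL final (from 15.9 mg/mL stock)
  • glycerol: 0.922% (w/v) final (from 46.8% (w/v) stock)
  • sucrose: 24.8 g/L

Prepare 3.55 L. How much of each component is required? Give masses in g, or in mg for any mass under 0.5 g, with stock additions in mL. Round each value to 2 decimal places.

sodium hydroxide 30.21 mL; L-arginine 103.99 mL; streptomycin 18.75 mL; glycerol 69.94 mL; sucrose 88.04 g

Working volume: 3.55 L.
sodium hydroxide: dilute stock: 42.8 mM × 3550 mL ÷ 5030 mM = 30.21 mL
L-arginine: dilute stock: 3.31 mM × 3550 mL ÷ 113 mM = 103.99 mL
streptomycin: dilute stock: 84 µg/mL × 3550 mL ÷ 15900 µg/mL = 18.75 mL
glycerol: C1V1 = C2V2 → 0.922% ÷ 46.8% × 3550 mL = 69.94 mL
sucrose: 24.8 g/L × 3.55 L = 88.04 g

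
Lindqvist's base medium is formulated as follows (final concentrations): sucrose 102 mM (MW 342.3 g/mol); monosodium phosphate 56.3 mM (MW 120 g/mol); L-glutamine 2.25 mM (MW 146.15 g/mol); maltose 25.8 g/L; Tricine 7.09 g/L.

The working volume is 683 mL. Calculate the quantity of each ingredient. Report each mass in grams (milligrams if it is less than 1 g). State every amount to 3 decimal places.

Scale factor relative to 1 L: 0.683.
sucrose: 102 mmol/L × 342.3 g/mol × 0.683 L ÷ 1000 = 23.847 g
monosodium phosphate: 56.3 mmol/L × 120 g/mol × 0.683 L ÷ 1000 = 4.614 g
L-glutamine: 2.25 mmol/L × 146.15 mg/mmol × 0.683 L = 224.596 mg
maltose: 25.8 g/L × 0.683 L = 17.621 g
Tricine: 7.09 g/L × 0.683 L = 4.842 g

sucrose 23.847 g; monosodium phosphate 4.614 g; L-glutamine 224.596 mg; maltose 17.621 g; Tricine 4.842 g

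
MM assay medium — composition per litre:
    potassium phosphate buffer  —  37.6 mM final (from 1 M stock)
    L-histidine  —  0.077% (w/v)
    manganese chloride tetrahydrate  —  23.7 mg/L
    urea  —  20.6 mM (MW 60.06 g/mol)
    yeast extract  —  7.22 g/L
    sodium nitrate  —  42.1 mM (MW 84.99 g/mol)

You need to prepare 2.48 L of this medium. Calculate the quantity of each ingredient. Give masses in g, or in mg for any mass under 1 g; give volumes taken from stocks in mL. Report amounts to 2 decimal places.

potassium phosphate buffer 93.25 mL; L-histidine 1.91 g; manganese chloride tetrahydrate 58.78 mg; urea 3.07 g; yeast extract 17.91 g; sodium nitrate 8.87 g

Working volume: 2.48 L.
potassium phosphate buffer: dilute stock: 37.6 mM × 2480 mL ÷ 1000 mM = 93.25 mL
L-histidine: 0.077% w/v = 0.77 g/L → 0.77 × 2.48 L = 1.91 g
manganese chloride tetrahydrate: 23.7 mg/L × 2.48 L = 58.78 mg
urea: 20.6 mmol/L × 60.06 g/mol × 2.48 L ÷ 1000 = 3.07 g
yeast extract: 7.22 g/L × 2.48 L = 17.91 g
sodium nitrate: 42.1 mmol/L × 84.99 g/mol × 2.48 L ÷ 1000 = 8.87 g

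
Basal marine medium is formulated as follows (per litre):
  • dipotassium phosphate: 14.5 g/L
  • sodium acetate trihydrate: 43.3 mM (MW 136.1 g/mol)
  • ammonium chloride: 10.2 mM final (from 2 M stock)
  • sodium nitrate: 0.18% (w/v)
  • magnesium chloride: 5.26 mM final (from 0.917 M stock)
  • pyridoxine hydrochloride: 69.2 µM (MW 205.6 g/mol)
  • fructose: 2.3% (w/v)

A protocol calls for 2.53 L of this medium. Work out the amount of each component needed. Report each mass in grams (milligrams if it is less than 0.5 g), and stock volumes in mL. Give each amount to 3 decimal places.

dipotassium phosphate 36.685 g; sodium acetate trihydrate 14.910 g; ammonium chloride 12.903 mL; sodium nitrate 4.554 g; magnesium chloride 14.512 mL; pyridoxine hydrochloride 35.996 mg; fructose 58.190 g

Scale factor relative to 1 L: 2.53.
dipotassium phosphate: 14.5 g/L × 2.53 L = 36.685 g
sodium acetate trihydrate: 43.3 mmol/L × 136.1 g/mol × 2.53 L ÷ 1000 = 14.910 g
ammonium chloride: dilute stock: 10.2 mM × 2530 mL ÷ 2000 mM = 12.903 mL
sodium nitrate: 0.18 g per 100 mL × 2530 mL ÷ 100 = 4.554 g
magnesium chloride: C1V1 = C2V2 → 5.26 mM × 2530 mL ÷ 917 mM = 14.512 mL
pyridoxine hydrochloride: 69.2 µmol/L × 205.6 g/mol × 2.53 L ÷ 1000 = 35.996 mg
fructose: 2.3 g per 100 mL × 2530 mL ÷ 100 = 58.190 g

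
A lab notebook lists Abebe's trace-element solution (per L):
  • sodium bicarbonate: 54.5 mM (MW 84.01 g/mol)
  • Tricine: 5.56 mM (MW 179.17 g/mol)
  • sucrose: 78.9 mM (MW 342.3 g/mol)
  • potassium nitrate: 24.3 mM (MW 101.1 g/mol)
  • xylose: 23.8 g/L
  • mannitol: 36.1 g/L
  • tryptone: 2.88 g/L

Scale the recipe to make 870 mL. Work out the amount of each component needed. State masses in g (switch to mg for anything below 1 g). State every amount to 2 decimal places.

sodium bicarbonate 3.98 g; Tricine 866.68 mg; sucrose 23.50 g; potassium nitrate 2.14 g; xylose 20.71 g; mannitol 31.41 g; tryptone 2.51 g

Working volume: 870 mL = 0.87 L.
sodium bicarbonate: 54.5 mmol/L × 84.01 g/mol × 0.87 L ÷ 1000 = 3.98 g
Tricine: 5.56 mmol/L × 179.17 mg/mmol × 0.87 L = 866.68 mg
sucrose: 78.9 mmol/L × 342.3 g/mol × 0.87 L ÷ 1000 = 23.50 g
potassium nitrate: 24.3 mmol/L × 101.1 g/mol × 0.87 L ÷ 1000 = 2.14 g
xylose: 23.8 g/L × 0.87 L = 20.71 g
mannitol: 36.1 g/L × 0.87 L = 31.41 g
tryptone: 2.88 g/L × 0.87 L = 2.51 g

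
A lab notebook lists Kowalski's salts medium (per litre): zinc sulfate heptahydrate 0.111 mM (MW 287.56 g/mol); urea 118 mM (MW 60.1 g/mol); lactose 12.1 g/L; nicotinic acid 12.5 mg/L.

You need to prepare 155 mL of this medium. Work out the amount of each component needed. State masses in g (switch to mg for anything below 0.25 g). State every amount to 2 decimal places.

Target volume = 155 mL = 0.155 L.
zinc sulfate heptahydrate: 0.111 mmol/L × 287.56 mg/mmol × 0.155 L = 4.95 mg
urea: 118 mmol/L × 60.1 g/mol × 0.155 L ÷ 1000 = 1.10 g
lactose: 12.1 g/L × 0.155 L = 1.88 g
nicotinic acid: 12.5 mg/L × 0.155 L = 1.94 mg

zinc sulfate heptahydrate 4.95 mg; urea 1.10 g; lactose 1.88 g; nicotinic acid 1.94 mg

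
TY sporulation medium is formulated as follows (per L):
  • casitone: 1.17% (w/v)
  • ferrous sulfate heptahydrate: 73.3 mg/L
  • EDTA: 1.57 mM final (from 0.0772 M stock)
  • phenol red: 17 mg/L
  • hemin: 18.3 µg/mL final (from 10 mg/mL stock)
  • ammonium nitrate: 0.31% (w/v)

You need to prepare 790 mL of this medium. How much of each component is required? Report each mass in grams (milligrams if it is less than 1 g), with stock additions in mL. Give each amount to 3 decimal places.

casitone 9.243 g; ferrous sulfate heptahydrate 57.907 mg; EDTA 16.066 mL; phenol red 13.430 mg; hemin 1.446 mL; ammonium nitrate 2.449 g

Working volume: 790 mL = 0.79 L.
casitone: 1.17 g per 100 mL × 790 mL ÷ 100 = 9.243 g
ferrous sulfate heptahydrate: 73.3 mg/L × 0.79 L = 57.907 mg
EDTA: C1V1 = C2V2 → 1.57 mM × 790 mL ÷ 77.2 mM = 16.066 mL
phenol red: 17 mg/L × 0.79 L = 13.430 mg
hemin: dilute stock: 18.3 µg/mL × 790 mL ÷ 10000 µg/mL = 1.446 mL
ammonium nitrate: 0.31 g per 100 mL × 790 mL ÷ 100 = 2.449 g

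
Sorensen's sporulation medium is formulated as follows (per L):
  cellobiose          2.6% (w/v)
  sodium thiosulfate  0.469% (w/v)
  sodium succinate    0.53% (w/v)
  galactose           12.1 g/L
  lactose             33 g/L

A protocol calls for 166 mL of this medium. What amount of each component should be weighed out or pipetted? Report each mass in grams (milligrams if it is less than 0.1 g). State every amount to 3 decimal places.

cellobiose 4.316 g; sodium thiosulfate 0.779 g; sodium succinate 0.880 g; galactose 2.009 g; lactose 5.478 g

Scale factor relative to 1 L: 0.166.
cellobiose: 2.6 g per 100 mL × 166 mL ÷ 100 = 4.316 g
sodium thiosulfate: 0.469% w/v = 4.69 g/L → 4.69 × 0.166 L = 0.779 g
sodium succinate: 0.53% w/v = 5.3 g/L → 5.3 × 0.166 L = 0.880 g
galactose: 12.1 g/L × 0.166 L = 2.009 g
lactose: 33 g/L × 0.166 L = 5.478 g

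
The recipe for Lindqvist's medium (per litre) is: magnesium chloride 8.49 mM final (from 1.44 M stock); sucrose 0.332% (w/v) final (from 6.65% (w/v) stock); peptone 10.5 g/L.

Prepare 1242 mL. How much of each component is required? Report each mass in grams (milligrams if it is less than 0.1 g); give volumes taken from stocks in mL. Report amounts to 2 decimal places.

Target volume = 1242 mL = 1.242 L.
magnesium chloride: C1V1 = C2V2 → 8.49 mM × 1242 mL ÷ 1440 mM = 7.32 mL
sucrose: V = C2·V2/C1 = 0.332% ÷ 6.65% × 1242 mL = 62.01 mL
peptone: 10.5 g/L × 1.242 L = 13.04 g

magnesium chloride 7.32 mL; sucrose 62.01 mL; peptone 13.04 g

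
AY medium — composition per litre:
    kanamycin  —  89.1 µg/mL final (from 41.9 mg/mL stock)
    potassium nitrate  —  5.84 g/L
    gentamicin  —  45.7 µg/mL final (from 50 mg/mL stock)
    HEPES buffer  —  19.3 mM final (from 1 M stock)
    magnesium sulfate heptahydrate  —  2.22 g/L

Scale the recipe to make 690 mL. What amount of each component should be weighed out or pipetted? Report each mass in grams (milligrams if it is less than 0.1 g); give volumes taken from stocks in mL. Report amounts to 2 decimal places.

kanamycin 1.47 mL; potassium nitrate 4.03 g; gentamicin 0.63 mL; HEPES buffer 13.32 mL; magnesium sulfate heptahydrate 1.53 g

Scale factor relative to 1 L: 0.69.
kanamycin: C1V1 = C2V2 → 89.1 µg/mL × 690 mL ÷ 41900 µg/mL = 1.47 mL
potassium nitrate: 5.84 g/L × 0.69 L = 4.03 g
gentamicin: dilute stock: 45.7 µg/mL × 690 mL ÷ 50000 µg/mL = 0.63 mL
HEPES buffer: dilute stock: 19.3 mM × 690 mL ÷ 1000 mM = 13.32 mL
magnesium sulfate heptahydrate: 2.22 g/L × 0.69 L = 1.53 g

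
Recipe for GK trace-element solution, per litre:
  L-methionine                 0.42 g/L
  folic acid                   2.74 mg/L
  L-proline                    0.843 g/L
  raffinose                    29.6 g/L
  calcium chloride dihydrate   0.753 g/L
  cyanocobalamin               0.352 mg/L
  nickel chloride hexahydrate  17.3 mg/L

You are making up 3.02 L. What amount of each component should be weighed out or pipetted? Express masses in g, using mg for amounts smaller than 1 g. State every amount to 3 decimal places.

Working volume: 3.02 L.
L-methionine: 0.42 g/L × 3.02 L = 1.268 g
folic acid: 2.74 mg/L × 3.02 L = 8.275 mg
L-proline: 0.843 g/L × 3.02 L = 2.546 g
raffinose: 29.6 g/L × 3.02 L = 89.392 g
calcium chloride dihydrate: 0.753 g/L × 3.02 L = 2.274 g
cyanocobalamin: 0.352 mg/L × 3.02 L = 1.063 mg
nickel chloride hexahydrate: 17.3 mg/L × 3.02 L = 52.246 mg

L-methionine 1.268 g; folic acid 8.275 mg; L-proline 2.546 g; raffinose 89.392 g; calcium chloride dihydrate 2.274 g; cyanocobalamin 1.063 mg; nickel chloride hexahydrate 52.246 mg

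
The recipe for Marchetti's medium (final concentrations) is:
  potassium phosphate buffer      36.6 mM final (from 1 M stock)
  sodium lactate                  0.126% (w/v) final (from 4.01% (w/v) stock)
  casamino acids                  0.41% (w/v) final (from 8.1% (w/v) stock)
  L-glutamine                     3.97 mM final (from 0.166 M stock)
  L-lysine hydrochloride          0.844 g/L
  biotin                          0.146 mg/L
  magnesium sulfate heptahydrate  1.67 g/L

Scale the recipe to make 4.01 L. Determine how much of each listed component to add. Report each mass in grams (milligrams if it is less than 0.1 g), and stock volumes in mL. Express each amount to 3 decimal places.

Working volume: 4.01 L.
potassium phosphate buffer: C1V1 = C2V2 → 36.6 mM × 4010 mL ÷ 1000 mM = 146.766 mL
sodium lactate: C1V1 = C2V2 → 0.126% ÷ 4.01% × 4010 mL = 126.000 mL
casamino acids: V = C2·V2/C1 = 0.41% ÷ 8.1% × 4010 mL = 202.975 mL
L-glutamine: C1V1 = C2V2 → 3.97 mM × 4010 mL ÷ 166 mM = 95.902 mL
L-lysine hydrochloride: 0.844 g/L × 4.01 L = 3.384 g
biotin: 0.146 mg/L × 4.01 L = 0.585 mg
magnesium sulfate heptahydrate: 1.67 g/L × 4.01 L = 6.697 g

potassium phosphate buffer 146.766 mL; sodium lactate 126.000 mL; casamino acids 202.975 mL; L-glutamine 95.902 mL; L-lysine hydrochloride 3.384 g; biotin 0.585 mg; magnesium sulfate heptahydrate 6.697 g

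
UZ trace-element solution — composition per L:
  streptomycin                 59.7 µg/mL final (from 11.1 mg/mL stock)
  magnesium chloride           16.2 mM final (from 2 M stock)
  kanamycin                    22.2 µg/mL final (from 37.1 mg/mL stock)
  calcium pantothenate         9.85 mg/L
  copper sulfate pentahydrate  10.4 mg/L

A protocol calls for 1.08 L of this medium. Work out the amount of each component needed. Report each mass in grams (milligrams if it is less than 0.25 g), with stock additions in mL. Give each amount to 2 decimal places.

Working volume: 1.08 L.
streptomycin: dilute stock: 59.7 µg/mL × 1080 mL ÷ 11100 µg/mL = 5.81 mL
magnesium chloride: V = C2·V2/C1 = 16.2 mM × 1080 mL ÷ 2000 mM = 8.75 mL
kanamycin: C1V1 = C2V2 → 22.2 µg/mL × 1080 mL ÷ 37100 µg/mL = 0.65 mL
calcium pantothenate: 9.85 mg/L × 1.08 L = 10.64 mg
copper sulfate pentahydrate: 10.4 mg/L × 1.08 L = 11.23 mg

streptomycin 5.81 mL; magnesium chloride 8.75 mL; kanamycin 0.65 mL; calcium pantothenate 10.64 mg; copper sulfate pentahydrate 11.23 mg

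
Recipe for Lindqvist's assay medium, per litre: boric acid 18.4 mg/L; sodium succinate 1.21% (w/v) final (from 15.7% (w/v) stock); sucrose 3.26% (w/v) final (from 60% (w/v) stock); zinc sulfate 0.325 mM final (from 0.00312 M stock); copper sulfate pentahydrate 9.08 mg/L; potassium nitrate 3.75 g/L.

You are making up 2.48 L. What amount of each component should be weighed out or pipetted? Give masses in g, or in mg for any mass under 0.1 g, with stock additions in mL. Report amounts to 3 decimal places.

boric acid 45.632 mg; sodium succinate 191.134 mL; sucrose 134.747 mL; zinc sulfate 258.333 mL; copper sulfate pentahydrate 22.518 mg; potassium nitrate 9.300 g

Scale factor relative to 1 L: 2.48.
boric acid: 18.4 mg/L × 2.48 L = 45.632 mg
sodium succinate: dilute stock: 1.21% ÷ 15.7% × 2480 mL = 191.134 mL
sucrose: dilute stock: 3.26% ÷ 60% × 2480 mL = 134.747 mL
zinc sulfate: C1V1 = C2V2 → 0.325 mM × 2480 mL ÷ 3.12 mM = 258.333 mL
copper sulfate pentahydrate: 9.08 mg/L × 2.48 L = 22.518 mg
potassium nitrate: 3.75 g/L × 2.48 L = 9.300 g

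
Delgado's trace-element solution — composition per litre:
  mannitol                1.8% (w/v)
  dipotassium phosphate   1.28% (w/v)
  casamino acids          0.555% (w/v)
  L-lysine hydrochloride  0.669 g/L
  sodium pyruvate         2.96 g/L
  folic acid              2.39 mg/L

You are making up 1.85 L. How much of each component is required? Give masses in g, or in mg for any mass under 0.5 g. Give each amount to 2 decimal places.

Working volume: 1.85 L.
mannitol: 1.8% w/v = 18 g/L → 18 × 1.85 L = 33.30 g
dipotassium phosphate: 1.28% w/v = 12.8 g/L → 12.8 × 1.85 L = 23.68 g
casamino acids: 0.555 g per 100 mL × 1850 mL ÷ 100 = 10.27 g
L-lysine hydrochloride: 0.669 g/L × 1.85 L = 1.24 g
sodium pyruvate: 2.96 g/L × 1.85 L = 5.48 g
folic acid: 2.39 mg/L × 1.85 L = 4.42 mg

mannitol 33.30 g; dipotassium phosphate 23.68 g; casamino acids 10.27 g; L-lysine hydrochloride 1.24 g; sodium pyruvate 5.48 g; folic acid 4.42 mg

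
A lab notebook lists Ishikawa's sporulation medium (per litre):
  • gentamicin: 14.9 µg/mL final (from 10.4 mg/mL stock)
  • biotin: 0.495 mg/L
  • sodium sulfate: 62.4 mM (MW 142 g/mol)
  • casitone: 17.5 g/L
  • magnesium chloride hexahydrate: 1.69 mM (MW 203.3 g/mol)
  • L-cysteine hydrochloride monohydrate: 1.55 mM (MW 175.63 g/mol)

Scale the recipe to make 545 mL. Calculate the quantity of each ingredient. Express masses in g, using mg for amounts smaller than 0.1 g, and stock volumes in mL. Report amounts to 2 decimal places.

gentamicin 0.78 mL; biotin 0.27 mg; sodium sulfate 4.83 g; casitone 9.54 g; magnesium chloride hexahydrate 0.19 g; L-cysteine hydrochloride monohydrate 0.15 g

Scale factor relative to 1 L: 0.545.
gentamicin: V = C2·V2/C1 = 14.9 µg/mL × 545 mL ÷ 10400 µg/mL = 0.78 mL
biotin: 0.495 mg/L × 0.545 L = 0.27 mg
sodium sulfate: 62.4 mmol/L × 142 g/mol × 0.545 L ÷ 1000 = 4.83 g
casitone: 17.5 g/L × 0.545 L = 9.54 g
magnesium chloride hexahydrate: 1.69 mmol/L × 203.3 g/mol × 0.545 L ÷ 1000 = 0.19 g
L-cysteine hydrochloride monohydrate: 1.55 mmol/L × 175.63 g/mol × 0.545 L ÷ 1000 = 0.15 g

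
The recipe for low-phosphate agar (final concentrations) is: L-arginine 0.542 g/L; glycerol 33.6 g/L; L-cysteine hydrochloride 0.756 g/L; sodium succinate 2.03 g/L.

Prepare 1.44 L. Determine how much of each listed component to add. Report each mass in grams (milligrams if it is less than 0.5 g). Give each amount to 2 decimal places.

L-arginine 0.78 g; glycerol 48.38 g; L-cysteine hydrochloride 1.09 g; sodium succinate 2.92 g

Working volume: 1.44 L.
L-arginine: 0.542 g/L × 1.44 L = 0.78 g
glycerol: 33.6 g/L × 1.44 L = 48.38 g
L-cysteine hydrochloride: 0.756 g/L × 1.44 L = 1.09 g
sodium succinate: 2.03 g/L × 1.44 L = 2.92 g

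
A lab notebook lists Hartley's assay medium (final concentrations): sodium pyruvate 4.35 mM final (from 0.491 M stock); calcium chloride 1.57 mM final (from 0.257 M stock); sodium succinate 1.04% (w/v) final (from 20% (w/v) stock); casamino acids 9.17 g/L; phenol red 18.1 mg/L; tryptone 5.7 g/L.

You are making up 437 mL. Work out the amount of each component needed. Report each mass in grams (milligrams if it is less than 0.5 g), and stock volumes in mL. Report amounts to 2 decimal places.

sodium pyruvate 3.87 mL; calcium chloride 2.67 mL; sodium succinate 22.72 mL; casamino acids 4.01 g; phenol red 7.91 mg; tryptone 2.49 g

Working volume: 437 mL = 0.437 L.
sodium pyruvate: C1V1 = C2V2 → 4.35 mM × 437 mL ÷ 491 mM = 3.87 mL
calcium chloride: dilute stock: 1.57 mM × 437 mL ÷ 257 mM = 2.67 mL
sodium succinate: C1V1 = C2V2 → 1.04% ÷ 20% × 437 mL = 22.72 mL
casamino acids: 9.17 g/L × 0.437 L = 4.01 g
phenol red: 18.1 mg/L × 0.437 L = 7.91 mg
tryptone: 5.7 g/L × 0.437 L = 2.49 g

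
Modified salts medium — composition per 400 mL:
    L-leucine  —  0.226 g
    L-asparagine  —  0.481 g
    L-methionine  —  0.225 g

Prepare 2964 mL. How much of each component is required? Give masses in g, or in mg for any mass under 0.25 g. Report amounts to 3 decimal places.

Scale factor = 2964 mL / 400 mL = 7.41.
L-leucine: 0.226 g × (2964 mL / 400 mL) = 1.675 g
L-asparagine: 0.481 g × (2964 mL / 400 mL) = 3.564 g
L-methionine: 0.225 g × (2964 mL / 400 mL) = 1.667 g

L-leucine 1.675 g; L-asparagine 3.564 g; L-methionine 1.667 g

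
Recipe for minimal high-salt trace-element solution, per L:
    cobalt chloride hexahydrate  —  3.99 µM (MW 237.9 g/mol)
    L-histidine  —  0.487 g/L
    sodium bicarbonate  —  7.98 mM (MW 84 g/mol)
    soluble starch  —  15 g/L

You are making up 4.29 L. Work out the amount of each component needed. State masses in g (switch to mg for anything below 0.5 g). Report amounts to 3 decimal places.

Scale factor relative to 1 L: 4.29.
cobalt chloride hexahydrate: 3.99 µmol/L × 237.9 g/mol × 4.29 L ÷ 1000 = 4.072 mg
L-histidine: 0.487 g/L × 4.29 L = 2.089 g
sodium bicarbonate: 7.98 mmol/L × 84 g/mol × 4.29 L ÷ 1000 = 2.876 g
soluble starch: 15 g/L × 4.29 L = 64.350 g

cobalt chloride hexahydrate 4.072 mg; L-histidine 2.089 g; sodium bicarbonate 2.876 g; soluble starch 64.350 g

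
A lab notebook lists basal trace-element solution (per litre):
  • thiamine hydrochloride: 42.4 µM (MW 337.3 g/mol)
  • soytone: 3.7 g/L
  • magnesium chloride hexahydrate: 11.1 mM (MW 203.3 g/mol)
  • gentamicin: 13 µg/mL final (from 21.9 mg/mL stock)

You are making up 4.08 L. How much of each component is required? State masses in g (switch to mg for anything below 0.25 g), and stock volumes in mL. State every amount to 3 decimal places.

Working volume: 4.08 L.
thiamine hydrochloride: 42.4 µmol/L × 337.3 g/mol × 4.08 L ÷ 1000 = 58.350 mg
soytone: 3.7 g/L × 4.08 L = 15.096 g
magnesium chloride hexahydrate: 11.1 mmol/L × 203.3 g/mol × 4.08 L ÷ 1000 = 9.207 g
gentamicin: C1V1 = C2V2 → 13 µg/mL × 4080 mL ÷ 21900 µg/mL = 2.422 mL

thiamine hydrochloride 58.350 mg; soytone 15.096 g; magnesium chloride hexahydrate 9.207 g; gentamicin 2.422 mL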